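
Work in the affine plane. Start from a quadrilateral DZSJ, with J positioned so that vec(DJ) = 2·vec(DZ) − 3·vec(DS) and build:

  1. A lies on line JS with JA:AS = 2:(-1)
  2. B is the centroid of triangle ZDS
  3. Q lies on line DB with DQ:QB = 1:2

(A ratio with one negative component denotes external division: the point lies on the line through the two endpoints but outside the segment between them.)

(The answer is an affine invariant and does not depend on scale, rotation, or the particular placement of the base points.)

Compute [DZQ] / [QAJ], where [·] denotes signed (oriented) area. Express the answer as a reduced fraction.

[DZQ]:[QAJ] = -1/24

Set D = (0, 0), Z = (1, 0), S = (0, 1), J = (2, -3); any affine frame gives the same invariant.
1. A lies on line JS with JA:AS = 2:(-1) ⇒ A = (-2, 5)
2. B is the centroid of triangle ZDS ⇒ B = (1/3, 1/3)
3. Q lies on line DB with DQ:QB = 1:2 ⇒ Q = (1/9, 1/9)
2·[DZQ] = 1/9, 2·[QAJ] = -8/3
[DZQ]:[QAJ] = 1/9:-8/3 = -1/24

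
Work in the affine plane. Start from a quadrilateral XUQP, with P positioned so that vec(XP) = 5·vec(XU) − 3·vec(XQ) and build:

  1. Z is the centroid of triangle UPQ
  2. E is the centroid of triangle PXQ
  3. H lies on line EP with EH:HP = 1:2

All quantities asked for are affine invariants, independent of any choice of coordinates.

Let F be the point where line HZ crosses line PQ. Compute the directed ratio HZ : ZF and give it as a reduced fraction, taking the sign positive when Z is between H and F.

HZ:ZF = 7/3

Choose coordinates X = (0, 0), U = (1, 0), Q = (0, 1), P = (5, -3).
1. Z is the centroid of triangle UPQ ⇒ Z = (2, -2/3)
2. E is the centroid of triangle PXQ ⇒ E = (5/3, -2/3)
3. H lies on line EP with EH:HP = 1:2 ⇒ H = (25/9, -13/9)
line HZ meets PQ at F = (5/3, -1/3)
Z = H + t·(F−H) with t = 7/10, so HZ:ZF = 7/10:3/10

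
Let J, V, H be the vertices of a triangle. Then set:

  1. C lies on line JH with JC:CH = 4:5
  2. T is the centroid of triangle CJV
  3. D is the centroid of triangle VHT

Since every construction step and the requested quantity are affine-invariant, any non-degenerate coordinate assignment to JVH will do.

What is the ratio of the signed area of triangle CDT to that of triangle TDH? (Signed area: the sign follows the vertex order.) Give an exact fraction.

[CDT]:[TDH] = -9/14

Set J = (0, 0), V = (1, 0), H = (0, 1); any affine frame gives the same invariant.
1. C lies on line JH with JC:CH = 4:5 ⇒ C = (0, 4/9)
2. T is the centroid of triangle CJV ⇒ T = (1/3, 4/27)
3. D is the centroid of triangle VHT ⇒ D = (4/9, 31/81)
2·[CDT] = -1/9, 2·[TDH] = 14/81
[CDT]:[TDH] = -1/9:14/81 = -9/14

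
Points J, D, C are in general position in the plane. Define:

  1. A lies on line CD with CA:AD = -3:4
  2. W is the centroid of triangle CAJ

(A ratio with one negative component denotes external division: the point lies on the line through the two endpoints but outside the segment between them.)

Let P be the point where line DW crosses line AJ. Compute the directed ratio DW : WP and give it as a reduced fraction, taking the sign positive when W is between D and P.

Work in coordinates with J = (0, 0), D = (1, 0), C = (0, 1).
1. A lies on line CD with CA:AD = -3:4 ⇒ A = (-3, 4)
2. W is the centroid of triangle CAJ ⇒ W = (-1, 5/3)
line DW meets AJ at P = (-5/3, 20/9)
W = D + t·(P−D) with t = 3/4, so DW:WP = 3/4:1/4

DW:WP = 3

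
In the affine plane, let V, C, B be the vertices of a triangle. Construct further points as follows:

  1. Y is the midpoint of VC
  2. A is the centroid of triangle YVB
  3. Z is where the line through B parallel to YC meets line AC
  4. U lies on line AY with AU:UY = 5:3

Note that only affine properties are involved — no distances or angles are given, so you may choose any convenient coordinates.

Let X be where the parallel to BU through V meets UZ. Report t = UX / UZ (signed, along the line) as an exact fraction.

Assign V = (0, 0), C = (1, 0), B = (0, 1) — the answer is frame-independent, so this choice is without loss of generality.
1. Y is the midpoint of VC ⇒ Y = (1/2, 0)
2. A is the centroid of triangle YVB ⇒ A = (1/6, 1/3)
3. Z is where the line through B parallel to YC meets line AC ⇒ Z = (-3/2, 1)
4. U lies on line AY with AU:UY = 5:3 ⇒ U = (3/8, 1/8)
through V parallel to BU: direction (3/8, -7/8); meets UZ at X = (-9/56, 3/8)
X = U + t·(Z−U) with t = 2/7

t = 2/7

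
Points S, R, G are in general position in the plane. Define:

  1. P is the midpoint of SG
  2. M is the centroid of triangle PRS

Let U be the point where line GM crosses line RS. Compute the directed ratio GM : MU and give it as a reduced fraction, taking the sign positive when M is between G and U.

Choose coordinates S = (0, 0), R = (1, 0), G = (0, 1).
1. P is the midpoint of SG ⇒ P = (0, 1/2)
2. M is the centroid of triangle PRS ⇒ M = (1/3, 1/6)
line GM meets RS at U = (2/5, 0)
M = G + t·(U−G) with t = 5/6, so GM:MU = 5/6:1/6

GM:MU = 5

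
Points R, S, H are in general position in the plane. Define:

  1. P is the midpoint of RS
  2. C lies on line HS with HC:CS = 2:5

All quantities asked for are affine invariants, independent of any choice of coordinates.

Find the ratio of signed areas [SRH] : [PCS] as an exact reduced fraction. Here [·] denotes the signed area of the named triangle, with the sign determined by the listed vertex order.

[SRH]:[PCS] = 14/5

Set R = (0, 0), S = (1, 0), H = (0, 1); any affine frame gives the same invariant.
1. P is the midpoint of RS ⇒ P = (1/2, 0)
2. C lies on line HS with HC:CS = 2:5 ⇒ C = (2/7, 5/7)
2·[SRH] = -1, 2·[PCS] = -5/14
[SRH]:[PCS] = -1:-5/14 = 14/5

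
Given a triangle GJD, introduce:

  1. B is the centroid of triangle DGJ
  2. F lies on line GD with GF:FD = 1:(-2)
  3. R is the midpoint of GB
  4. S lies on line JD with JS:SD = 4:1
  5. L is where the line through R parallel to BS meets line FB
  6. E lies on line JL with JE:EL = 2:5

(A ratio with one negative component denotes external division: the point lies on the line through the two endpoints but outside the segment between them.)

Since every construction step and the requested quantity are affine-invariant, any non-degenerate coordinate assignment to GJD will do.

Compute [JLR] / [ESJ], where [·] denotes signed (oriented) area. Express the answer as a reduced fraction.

[JLR]:[ESJ] = 77/80

Set G = (0, 0), J = (1, 0), D = (0, 1); any affine frame gives the same invariant.
1. B is the centroid of triangle DGJ ⇒ B = (1/3, 1/3)
2. F lies on line GD with GF:FD = 1:(-2) ⇒ F = (0, -1)
3. R is the midpoint of GB ⇒ R = (1/6, 1/6)
4. S lies on line JD with JS:SD = 4:1 ⇒ S = (1/5, 4/5)
5. L is where the line through R parallel to BS meets line FB ⇒ L = (7/30, -1/15)
6. E lies on line JL with JE:EL = 2:5 ⇒ E = (82/105, -2/105)
2·[JLR] = -11/60, 2·[ESJ] = -4/21
[JLR]:[ESJ] = -11/60:-4/21 = 77/80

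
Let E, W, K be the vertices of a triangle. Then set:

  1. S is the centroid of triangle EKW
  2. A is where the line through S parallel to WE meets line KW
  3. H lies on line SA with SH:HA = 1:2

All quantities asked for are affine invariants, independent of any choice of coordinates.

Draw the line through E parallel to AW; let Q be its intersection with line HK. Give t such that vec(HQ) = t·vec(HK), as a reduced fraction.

t = -7/2

Choose coordinates E = (0, 0), W = (1, 0), K = (0, 1).
1. S is the centroid of triangle EKW ⇒ S = (1/3, 1/3)
2. A is where the line through S parallel to WE meets line KW ⇒ A = (2/3, 1/3)
3. H lies on line SA with SH:HA = 1:2 ⇒ H = (4/9, 1/3)
through E parallel to AW: direction (1/3, -1/3); meets HK at Q = (2, -2)
Q = H + t·(K−H) with t = -7/2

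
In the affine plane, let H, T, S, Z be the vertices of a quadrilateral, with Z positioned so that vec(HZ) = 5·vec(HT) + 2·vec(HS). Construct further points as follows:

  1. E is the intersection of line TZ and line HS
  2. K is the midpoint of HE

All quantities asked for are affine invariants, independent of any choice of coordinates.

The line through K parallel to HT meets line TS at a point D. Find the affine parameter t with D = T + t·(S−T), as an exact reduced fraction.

t = -1/4

Choose coordinates H = (0, 0), T = (1, 0), S = (0, 1), Z = (5, 2).
1. E is the intersection of line TZ and line HS ⇒ E = (0, -1/2)
2. K is the midpoint of HE ⇒ K = (0, -1/4)
through K parallel to HT: direction (1, 0); meets TS at D = (5/4, -1/4)
D = T + t·(S−T) with t = -1/4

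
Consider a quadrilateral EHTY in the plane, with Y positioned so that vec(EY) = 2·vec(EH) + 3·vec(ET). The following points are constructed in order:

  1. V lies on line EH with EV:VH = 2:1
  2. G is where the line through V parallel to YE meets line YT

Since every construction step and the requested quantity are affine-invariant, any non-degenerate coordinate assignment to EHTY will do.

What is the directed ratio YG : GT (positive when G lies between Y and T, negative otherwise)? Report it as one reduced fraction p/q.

Choose coordinates E = (0, 0), H = (1, 0), T = (0, 1), Y = (2, 3).
1. V lies on line EH with EV:VH = 2:1 ⇒ V = (2/3, 0)
2. G is where the line through V parallel to YE meets line YT ⇒ G = (4, 5)
G = Y + t·(T−Y) with t = -1, so YG:GT = t:(1−t) = -1:2

YG:GT = -1/2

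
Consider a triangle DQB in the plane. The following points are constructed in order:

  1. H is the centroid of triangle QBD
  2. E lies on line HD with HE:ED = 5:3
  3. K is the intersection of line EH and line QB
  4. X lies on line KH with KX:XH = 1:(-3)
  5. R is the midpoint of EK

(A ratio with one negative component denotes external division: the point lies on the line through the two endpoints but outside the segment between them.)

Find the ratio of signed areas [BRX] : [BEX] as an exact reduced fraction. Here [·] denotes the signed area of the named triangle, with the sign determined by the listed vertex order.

[BRX]:[BEX] = 13/22

Choose coordinates D = (0, 0), Q = (1, 0), B = (0, 1).
1. H is the centroid of triangle QBD ⇒ H = (1/3, 1/3)
2. E lies on line HD with HE:ED = 5:3 ⇒ E = (1/8, 1/8)
3. K is the intersection of line EH and line QB ⇒ K = (1/2, 1/2)
4. X lies on line KH with KX:XH = 1:(-3) ⇒ X = (7/12, 7/12)
5. R is the midpoint of EK ⇒ R = (5/16, 5/16)
2·[BRX] = 13/48, 2·[BEX] = 11/24
[BRX]:[BEX] = 13/48:11/24 = 13/22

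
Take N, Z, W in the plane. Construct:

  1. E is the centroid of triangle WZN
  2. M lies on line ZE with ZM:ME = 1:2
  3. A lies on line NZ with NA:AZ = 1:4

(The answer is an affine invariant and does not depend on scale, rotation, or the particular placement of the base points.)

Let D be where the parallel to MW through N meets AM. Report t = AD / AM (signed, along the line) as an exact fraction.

t = -8/27

Assign N = (0, 0), Z = (1, 0), W = (0, 1) — the answer is frame-independent, so this choice is without loss of generality.
1. E is the centroid of triangle WZN ⇒ E = (1/3, 1/3)
2. M lies on line ZE with ZM:ME = 1:2 ⇒ M = (7/9, 1/9)
3. A lies on line NZ with NA:AZ = 1:4 ⇒ A = (1/5, 0)
through N parallel to MW: direction (-7/9, 8/9); meets AM at D = (7/243, -8/243)
D = A + t·(M−A) with t = -8/27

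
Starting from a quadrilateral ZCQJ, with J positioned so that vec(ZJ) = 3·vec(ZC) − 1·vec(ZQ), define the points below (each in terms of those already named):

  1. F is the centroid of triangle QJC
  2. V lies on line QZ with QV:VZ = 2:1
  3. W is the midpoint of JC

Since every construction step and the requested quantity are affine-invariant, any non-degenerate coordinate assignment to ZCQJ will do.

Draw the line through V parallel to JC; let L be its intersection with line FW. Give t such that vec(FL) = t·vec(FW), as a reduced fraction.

Choose coordinates Z = (0, 0), C = (1, 0), Q = (0, 1), J = (3, -1).
1. F is the centroid of triangle QJC ⇒ F = (4/3, 0)
2. V lies on line QZ with QV:VZ = 2:1 ⇒ V = (0, 1/3)
3. W is the midpoint of JC ⇒ W = (2, -1/2)
through V parallel to JC: direction (-2, 1); meets FW at L = (8/3, -1)
L = F + t·(W−F) with t = 2

t = 2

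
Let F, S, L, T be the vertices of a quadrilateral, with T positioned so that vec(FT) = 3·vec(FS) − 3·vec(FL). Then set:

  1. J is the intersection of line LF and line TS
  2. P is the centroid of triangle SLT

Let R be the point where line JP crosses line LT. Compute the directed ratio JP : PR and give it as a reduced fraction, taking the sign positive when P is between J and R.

JP:PR = 7/2

Work in coordinates with F = (0, 0), S = (1, 0), L = (0, 1), T = (3, -3).
1. J is the intersection of line LF and line TS ⇒ J = (0, 3/2)
2. P is the centroid of triangle SLT ⇒ P = (4/3, -2/3)
line JP meets LT at R = (12/7, -9/7)
P = J + t·(R−J) with t = 7/9, so JP:PR = 7/9:2/9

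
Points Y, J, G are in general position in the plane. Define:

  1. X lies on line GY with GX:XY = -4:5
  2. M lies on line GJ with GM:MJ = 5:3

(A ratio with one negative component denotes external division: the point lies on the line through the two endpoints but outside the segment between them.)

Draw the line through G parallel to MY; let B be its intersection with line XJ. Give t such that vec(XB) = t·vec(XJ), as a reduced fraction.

Choose coordinates Y = (0, 0), J = (1, 0), G = (0, 1).
1. X lies on line GY with GX:XY = -4:5 ⇒ X = (0, 5)
2. M lies on line GJ with GM:MJ = 5:3 ⇒ M = (5/8, 3/8)
through G parallel to MY: direction (-5/8, -3/8); meets XJ at B = (5/7, 10/7)
B = X + t·(J−X) with t = 5/7

t = 5/7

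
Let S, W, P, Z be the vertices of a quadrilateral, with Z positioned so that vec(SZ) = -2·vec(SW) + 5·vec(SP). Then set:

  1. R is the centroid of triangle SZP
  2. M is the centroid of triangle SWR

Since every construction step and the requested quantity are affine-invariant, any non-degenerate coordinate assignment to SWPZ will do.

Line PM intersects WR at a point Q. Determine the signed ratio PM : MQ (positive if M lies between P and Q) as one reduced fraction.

PM:MQ = -1/2

Work in coordinates with S = (0, 0), W = (1, 0), P = (0, 1), Z = (-2, 5).
1. R is the centroid of triangle SZP ⇒ R = (-2/3, 2)
2. M is the centroid of triangle SWR ⇒ M = (1/9, 2/3)
line PM meets WR at Q = (-1/9, 4/3)
M = P + t·(Q−P) with t = -1, so PM:MQ = -1:2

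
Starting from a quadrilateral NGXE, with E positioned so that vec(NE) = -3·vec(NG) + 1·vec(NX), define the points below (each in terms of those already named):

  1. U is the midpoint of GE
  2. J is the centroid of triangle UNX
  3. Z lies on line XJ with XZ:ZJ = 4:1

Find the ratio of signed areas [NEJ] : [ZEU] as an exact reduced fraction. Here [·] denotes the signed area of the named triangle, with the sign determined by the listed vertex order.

Work in coordinates with N = (0, 0), G = (1, 0), X = (0, 1), E = (-3, 1).
1. U is the midpoint of GE ⇒ U = (-1, 1/2)
2. J is the centroid of triangle UNX ⇒ J = (-1/3, 1/2)
3. Z lies on line XJ with XZ:ZJ = 4:1 ⇒ Z = (-4/15, 3/5)
2·[NEJ] = -7/6, 2·[ZEU] = 17/30
[NEJ]:[ZEU] = -7/6:17/30 = -35/17

[NEJ]:[ZEU] = -35/17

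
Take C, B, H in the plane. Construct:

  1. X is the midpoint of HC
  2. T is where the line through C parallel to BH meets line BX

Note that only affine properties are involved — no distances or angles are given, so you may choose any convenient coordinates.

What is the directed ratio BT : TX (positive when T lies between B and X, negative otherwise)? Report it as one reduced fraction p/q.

BT:TX = -2

Choose coordinates C = (0, 0), B = (1, 0), H = (0, 1).
1. X is the midpoint of HC ⇒ X = (0, 1/2)
2. T is where the line through C parallel to BH meets line BX ⇒ T = (-1, 1)
T = B + t·(X−B) with t = 2, so BT:TX = t:(1−t) = 2:-1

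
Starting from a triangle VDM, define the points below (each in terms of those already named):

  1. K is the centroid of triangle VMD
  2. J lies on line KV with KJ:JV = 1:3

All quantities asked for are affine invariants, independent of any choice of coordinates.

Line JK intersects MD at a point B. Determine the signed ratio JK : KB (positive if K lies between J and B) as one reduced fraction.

JK:KB = 1/2

Work in coordinates with V = (0, 0), D = (1, 0), M = (0, 1).
1. K is the centroid of triangle VMD ⇒ K = (1/3, 1/3)
2. J lies on line KV with KJ:JV = 1:3 ⇒ J = (1/4, 1/4)
line JK meets MD at B = (1/2, 1/2)
K = J + t·(B−J) with t = 1/3, so JK:KB = 1/3:2/3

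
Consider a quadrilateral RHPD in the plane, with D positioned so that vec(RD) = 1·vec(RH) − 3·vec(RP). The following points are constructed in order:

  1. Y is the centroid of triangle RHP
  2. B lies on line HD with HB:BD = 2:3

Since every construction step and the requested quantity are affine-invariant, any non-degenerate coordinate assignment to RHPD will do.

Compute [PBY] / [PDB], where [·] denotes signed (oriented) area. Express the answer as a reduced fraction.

Assign R = (0, 0), H = (1, 0), P = (0, 1), D = (1, -3) — the answer is frame-independent, so this choice is without loss of generality.
1. Y is the centroid of triangle RHP ⇒ Y = (1/3, 1/3)
2. B lies on line HD with HB:BD = 2:3 ⇒ B = (1, -6/5)
2·[PBY] = 1/15, 2·[PDB] = 9/5
[PBY]:[PDB] = 1/15:9/5 = 1/27

[PBY]:[PDB] = 1/27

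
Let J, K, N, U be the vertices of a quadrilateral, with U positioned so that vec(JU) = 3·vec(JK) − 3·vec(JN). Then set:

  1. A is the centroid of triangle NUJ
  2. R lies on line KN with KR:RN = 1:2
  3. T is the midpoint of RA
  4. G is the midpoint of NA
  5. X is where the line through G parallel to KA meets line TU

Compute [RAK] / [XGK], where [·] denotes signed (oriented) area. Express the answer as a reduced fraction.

Assign J = (0, 0), K = (1, 0), N = (0, 1), U = (3, -3) — the answer is frame-independent, so this choice is without loss of generality.
1. A is the centroid of triangle NUJ ⇒ A = (1, -2/3)
2. R lies on line KN with KR:RN = 1:2 ⇒ R = (2/3, 1/3)
3. T is the midpoint of RA ⇒ T = (5/6, -1/6)
4. G is the midpoint of NA ⇒ G = (1/2, 1/6)
5. X is where the line through G parallel to KA meets line TU ⇒ X = (1/2, 7/26)
2·[RAK] = 2/9, 2·[XGK] = 2/39
[RAK]:[XGK] = 2/9:2/39 = 13/3

[RAK]:[XGK] = 13/3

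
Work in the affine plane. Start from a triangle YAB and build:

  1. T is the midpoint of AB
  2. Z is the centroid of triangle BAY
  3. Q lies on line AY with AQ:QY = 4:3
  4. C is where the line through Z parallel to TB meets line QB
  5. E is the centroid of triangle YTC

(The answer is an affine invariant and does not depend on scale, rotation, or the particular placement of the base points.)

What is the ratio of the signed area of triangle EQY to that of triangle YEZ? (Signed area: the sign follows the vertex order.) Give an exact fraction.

Work in coordinates with Y = (0, 0), A = (1, 0), B = (0, 1).
1. T is the midpoint of AB ⇒ T = (1/2, 1/2)
2. Z is the centroid of triangle BAY ⇒ Z = (1/3, 1/3)
3. Q lies on line AY with AQ:QY = 4:3 ⇒ Q = (3/7, 0)
4. C is where the line through Z parallel to TB meets line QB ⇒ C = (1/4, 5/12)
5. E is the centroid of triangle YTC ⇒ E = (1/4, 11/36)
2·[EQY] = -11/84, 2·[YEZ] = -1/54
[EQY]:[YEZ] = -11/84:-1/54 = 99/14

[EQY]:[YEZ] = 99/14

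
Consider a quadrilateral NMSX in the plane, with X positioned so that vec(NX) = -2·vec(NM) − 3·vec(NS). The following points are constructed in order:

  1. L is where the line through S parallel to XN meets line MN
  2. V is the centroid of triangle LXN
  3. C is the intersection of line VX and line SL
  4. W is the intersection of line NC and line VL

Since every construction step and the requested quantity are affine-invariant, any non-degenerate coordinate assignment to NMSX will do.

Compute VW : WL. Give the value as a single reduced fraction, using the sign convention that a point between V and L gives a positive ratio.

Set N = (0, 0), M = (1, 0), S = (0, 1), X = (-2, -3); any affine frame gives the same invariant.
1. L is where the line through S parallel to XN meets line MN ⇒ L = (-2/3, 0)
2. V is the centroid of triangle LXN ⇒ V = (-8/9, -1)
3. C is the intersection of line VX and line SL ⇒ C = (4/3, 3)
4. W is the intersection of line NC and line VL ⇒ W = (-4/3, -3)
W = V + t·(L−V) with t = -2, so VW:WL = t:(1−t) = -2:3

VW:WL = -2/3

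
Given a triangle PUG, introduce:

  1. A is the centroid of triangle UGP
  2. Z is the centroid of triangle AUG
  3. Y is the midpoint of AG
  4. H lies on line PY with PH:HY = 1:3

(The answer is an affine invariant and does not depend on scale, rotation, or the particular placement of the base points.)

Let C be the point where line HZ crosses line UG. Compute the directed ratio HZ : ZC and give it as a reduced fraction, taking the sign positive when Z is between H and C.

Choose coordinates P = (0, 0), U = (1, 0), G = (0, 1).
1. A is the centroid of triangle UGP ⇒ A = (1/3, 1/3)
2. Z is the centroid of triangle AUG ⇒ Z = (4/9, 4/9)
3. Y is the midpoint of AG ⇒ Y = (1/6, 2/3)
4. H lies on line PY with PH:HY = 1:3 ⇒ H = (1/24, 1/6)
line HZ meets UG at C = (25/49, 24/49)
Z = H + t·(C−H) with t = 49/57, so HZ:ZC = 49/57:8/57

HZ:ZC = 49/8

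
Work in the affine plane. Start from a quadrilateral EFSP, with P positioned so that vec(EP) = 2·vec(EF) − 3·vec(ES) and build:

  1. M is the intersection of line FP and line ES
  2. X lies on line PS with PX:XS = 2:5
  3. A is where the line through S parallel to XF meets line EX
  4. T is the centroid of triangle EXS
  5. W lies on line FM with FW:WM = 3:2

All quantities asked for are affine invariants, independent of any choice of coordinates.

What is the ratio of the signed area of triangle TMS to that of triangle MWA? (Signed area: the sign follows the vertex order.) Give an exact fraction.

Work in coordinates with E = (0, 0), F = (1, 0), S = (0, 1), P = (2, -3).
1. M is the intersection of line FP and line ES ⇒ M = (0, 3)
2. X lies on line PS with PX:XS = 2:5 ⇒ X = (10/7, -13/7)
3. A is where the line through S parallel to XF meets line EX ⇒ A = (30/91, -3/7)
4. T is the centroid of triangle EXS ⇒ T = (10/21, -2/7)
5. W lies on line FM with FW:WM = 3:2 ⇒ W = (2/5, 9/5)
2·[TMS] = 20/21, 2·[MWA] = -444/455
[TMS]:[MWA] = 20/21:-444/455 = -325/333

[TMS]:[MWA] = -325/333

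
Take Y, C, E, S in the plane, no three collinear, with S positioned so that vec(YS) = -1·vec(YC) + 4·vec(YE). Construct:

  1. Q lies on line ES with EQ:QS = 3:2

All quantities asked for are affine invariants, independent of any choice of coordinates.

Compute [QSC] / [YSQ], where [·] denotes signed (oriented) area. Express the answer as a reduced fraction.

[QSC]:[YSQ] = 2

Choose coordinates Y = (0, 0), C = (1, 0), E = (0, 1), S = (-1, 4).
1. Q lies on line ES with EQ:QS = 3:2 ⇒ Q = (-3/5, 14/5)
2·[QSC] = -4/5, 2·[YSQ] = -2/5
[QSC]:[YSQ] = -4/5:-2/5 = 2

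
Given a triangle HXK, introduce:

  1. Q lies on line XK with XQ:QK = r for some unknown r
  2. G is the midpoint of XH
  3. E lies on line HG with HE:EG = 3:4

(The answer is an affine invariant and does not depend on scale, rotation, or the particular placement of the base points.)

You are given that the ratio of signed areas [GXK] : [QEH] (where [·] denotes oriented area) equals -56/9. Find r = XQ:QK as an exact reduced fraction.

Choose coordinates H = (0, 0), X = (1, 0), K = (0, 1).
1. With XQ:QK = r, write λ = r/(r+1) so Q = X + λ·(K−X); Q is affine-linear in λ
2. G is the midpoint of XH ⇒ G = (1/2, 0)
3. E lies on line HG with HE:EG = 3:4 ⇒ E = (3/14, 0)
Every point depending on Q is an affine combination of Q and λ-independent points, so each such coordinate is linear in λ; the λ² term in each signed area is a multiple of (K−X)×(K−X) = 0, so 2·[GXK] and 2·[QEH] are each linear in λ. Evaluating at λ=0 and λ=1:
  2·[GXK] = 1/2,   2·[QEH] = -3/14·λ
So [GXK]:[QEH] = (1/2) / (-3/14·λ). Setting this equal to -56/9:
  1/2 = -56/9·(-3/14·λ)  ⇒  λ = 3/8
Then r = λ/(1−λ) = (3/8)/(5/8) = 3/5. Check: with r = 3/5, Q = (5/8, 3/8) and [GXK]:[QEH] = -56/9 as required.

r = 3/5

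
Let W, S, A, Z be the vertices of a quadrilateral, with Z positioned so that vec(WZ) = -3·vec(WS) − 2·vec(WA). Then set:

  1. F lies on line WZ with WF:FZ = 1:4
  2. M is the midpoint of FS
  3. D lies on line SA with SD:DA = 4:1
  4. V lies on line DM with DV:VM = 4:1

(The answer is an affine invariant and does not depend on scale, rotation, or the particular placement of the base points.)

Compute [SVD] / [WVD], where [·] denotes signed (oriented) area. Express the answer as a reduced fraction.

[SVD]:[WVD] = -4

Work in coordinates with W = (0, 0), S = (1, 0), A = (0, 1), Z = (-3, -2).
1. F lies on line WZ with WF:FZ = 1:4 ⇒ F = (-3/5, -2/5)
2. M is the midpoint of FS ⇒ M = (1/5, -1/5)
3. D lies on line SA with SD:DA = 4:1 ⇒ D = (1/5, 4/5)
4. V lies on line DM with DV:VM = 4:1 ⇒ V = (1/5, 0)
2·[SVD] = -16/25, 2·[WVD] = 4/25
[SVD]:[WVD] = -16/25:4/25 = -4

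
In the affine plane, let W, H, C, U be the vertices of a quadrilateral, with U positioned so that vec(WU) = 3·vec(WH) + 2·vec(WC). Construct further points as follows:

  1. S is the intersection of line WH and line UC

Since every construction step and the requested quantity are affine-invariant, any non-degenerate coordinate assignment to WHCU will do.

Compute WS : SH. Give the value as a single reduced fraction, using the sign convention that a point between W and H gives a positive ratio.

WS:SH = -3/4

Assign W = (0, 0), H = (1, 0), C = (0, 1), U = (3, 2) — the answer is frame-independent, so this choice is without loss of generality.
1. S is the intersection of line WH and line UC ⇒ S = (-3, 0)
S = W + t·(H−W) with t = -3, so WS:SH = t:(1−t) = -3:4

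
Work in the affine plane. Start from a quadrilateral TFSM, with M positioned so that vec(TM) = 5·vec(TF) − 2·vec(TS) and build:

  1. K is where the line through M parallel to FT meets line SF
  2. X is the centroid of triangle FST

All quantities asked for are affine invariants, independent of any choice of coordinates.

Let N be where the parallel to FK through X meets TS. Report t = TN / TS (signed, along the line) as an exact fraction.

Choose coordinates T = (0, 0), F = (1, 0), S = (0, 1), M = (5, -2).
1. K is where the line through M parallel to FT meets line SF ⇒ K = (3, -2)
2. X is the centroid of triangle FST ⇒ X = (1/3, 1/3)
through X parallel to FK: direction (2, -2); meets TS at N = (0, 2/3)
N = T + t·(S−T) with t = 2/3

t = 2/3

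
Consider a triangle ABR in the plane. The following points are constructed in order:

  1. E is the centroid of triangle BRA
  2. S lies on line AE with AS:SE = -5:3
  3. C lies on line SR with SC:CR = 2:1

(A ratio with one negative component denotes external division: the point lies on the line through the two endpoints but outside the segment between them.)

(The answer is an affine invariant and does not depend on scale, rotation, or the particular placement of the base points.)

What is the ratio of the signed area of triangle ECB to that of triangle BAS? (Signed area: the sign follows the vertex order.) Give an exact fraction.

Assign A = (0, 0), B = (1, 0), R = (0, 1) — the answer is frame-independent, so this choice is without loss of generality.
1. E is the centroid of triangle BRA ⇒ E = (1/3, 1/3)
2. S lies on line AE with AS:SE = -5:3 ⇒ S = (5/6, 5/6)
3. C lies on line SR with SC:CR = 2:1 ⇒ C = (5/18, 17/18)
2·[ECB] = -7/18, 2·[BAS] = -5/6
[ECB]:[BAS] = -7/18:-5/6 = 7/15

[ECB]:[BAS] = 7/15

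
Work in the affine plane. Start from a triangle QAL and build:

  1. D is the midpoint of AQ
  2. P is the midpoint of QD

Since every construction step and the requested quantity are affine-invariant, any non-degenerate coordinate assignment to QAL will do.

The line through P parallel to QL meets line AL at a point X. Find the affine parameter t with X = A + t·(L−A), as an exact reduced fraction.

t = 3/4

Set Q = (0, 0), A = (1, 0), L = (0, 1); any affine frame gives the same invariant.
1. D is the midpoint of AQ ⇒ D = (1/2, 0)
2. P is the midpoint of QD ⇒ P = (1/4, 0)
through P parallel to QL: direction (0, 1); meets AL at X = (1/4, 3/4)
X = A + t·(L−A) with t = 3/4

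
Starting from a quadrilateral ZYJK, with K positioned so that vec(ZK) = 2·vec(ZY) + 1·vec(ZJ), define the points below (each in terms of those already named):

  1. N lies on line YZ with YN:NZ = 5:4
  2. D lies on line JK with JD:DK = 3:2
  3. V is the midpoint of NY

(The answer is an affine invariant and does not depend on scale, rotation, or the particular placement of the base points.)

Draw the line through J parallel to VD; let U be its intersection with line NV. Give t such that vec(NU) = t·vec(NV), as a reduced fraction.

Assign Z = (0, 0), Y = (1, 0), J = (0, 1), K = (2, 1) — the answer is frame-independent, so this choice is without loss of generality.
1. N lies on line YZ with YN:NZ = 5:4 ⇒ N = (4/9, 0)
2. D lies on line JK with JD:DK = 3:2 ⇒ D = (6/5, 1)
3. V is the midpoint of NY ⇒ V = (13/18, 0)
through J parallel to VD: direction (43/90, 1); meets NV at U = (-43/90, 0)
U = N + t·(V−N) with t = -83/25

t = -83/25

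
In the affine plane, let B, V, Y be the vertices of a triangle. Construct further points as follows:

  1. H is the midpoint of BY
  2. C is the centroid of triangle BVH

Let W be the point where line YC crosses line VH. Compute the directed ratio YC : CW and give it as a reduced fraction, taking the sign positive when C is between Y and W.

YC:CW = -4

Choose coordinates B = (0, 0), V = (1, 0), Y = (0, 1).
1. H is the midpoint of BY ⇒ H = (0, 1/2)
2. C is the centroid of triangle BVH ⇒ C = (1/3, 1/6)
line YC meets VH at W = (1/4, 3/8)
C = Y + t·(W−Y) with t = 4/3, so YC:CW = 4/3:-1/3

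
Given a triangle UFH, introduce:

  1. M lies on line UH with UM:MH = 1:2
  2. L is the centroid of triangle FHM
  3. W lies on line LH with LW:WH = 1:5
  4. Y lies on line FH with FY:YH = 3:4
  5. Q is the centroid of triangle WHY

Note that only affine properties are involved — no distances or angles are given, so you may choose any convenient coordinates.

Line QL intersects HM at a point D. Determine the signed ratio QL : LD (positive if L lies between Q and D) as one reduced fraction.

QL:LD = -19/126

Set U = (0, 0), F = (1, 0), H = (0, 1); any affine frame gives the same invariant.
1. M lies on line UH with UM:MH = 1:2 ⇒ M = (0, 1/3)
2. L is the centroid of triangle FHM ⇒ L = (1/3, 4/9)
3. W lies on line LH with LW:WH = 1:5 ⇒ W = (5/18, 29/54)
4. Y lies on line FH with FY:YH = 3:4 ⇒ Y = (4/7, 3/7)
5. Q is the centroid of triangle WHY ⇒ Q = (107/378, 743/1134)
line QL meets HM at D = (0, 35/19)
L = Q + t·(D−Q) with t = -19/107, so QL:LD = -19/107:126/107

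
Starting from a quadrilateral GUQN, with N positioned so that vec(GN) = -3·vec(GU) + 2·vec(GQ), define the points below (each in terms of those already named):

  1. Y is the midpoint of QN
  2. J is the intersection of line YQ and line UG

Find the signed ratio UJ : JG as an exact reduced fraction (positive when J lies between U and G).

UJ:JG = -2/3

Assign G = (0, 0), U = (1, 0), Q = (0, 1), N = (-3, 2) — the answer is frame-independent, so this choice is without loss of generality.
1. Y is the midpoint of QN ⇒ Y = (-3/2, 3/2)
2. J is the intersection of line YQ and line UG ⇒ J = (3, 0)
J = U + t·(G−U) with t = -2, so UJ:JG = t:(1−t) = -2:3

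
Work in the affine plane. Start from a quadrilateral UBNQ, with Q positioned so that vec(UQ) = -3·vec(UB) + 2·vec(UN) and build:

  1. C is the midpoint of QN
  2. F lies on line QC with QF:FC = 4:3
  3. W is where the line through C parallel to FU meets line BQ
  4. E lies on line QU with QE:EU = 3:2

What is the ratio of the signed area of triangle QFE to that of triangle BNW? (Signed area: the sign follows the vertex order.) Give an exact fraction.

[QFE]:[BNW] = -108/175

Choose coordinates U = (0, 0), B = (1, 0), N = (0, 1), Q = (-3, 2).
1. C is the midpoint of QN ⇒ C = (-3/2, 3/2)
2. F lies on line QC with QF:FC = 4:3 ⇒ F = (-15/7, 12/7)
3. W is where the line through C parallel to FU meets line BQ ⇒ W = (-2/3, 5/6)
4. E lies on line QU with QE:EU = 3:2 ⇒ E = (-6/5, 4/5)
2·[QFE] = -18/35, 2·[BNW] = 5/6
[QFE]:[BNW] = -18/35:5/6 = -108/175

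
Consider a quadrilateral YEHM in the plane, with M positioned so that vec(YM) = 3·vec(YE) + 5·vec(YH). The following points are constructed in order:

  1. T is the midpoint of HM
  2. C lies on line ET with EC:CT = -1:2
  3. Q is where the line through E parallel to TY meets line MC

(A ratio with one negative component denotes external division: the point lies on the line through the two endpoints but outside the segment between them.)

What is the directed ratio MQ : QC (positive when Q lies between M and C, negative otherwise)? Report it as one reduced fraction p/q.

Set Y = (0, 0), E = (1, 0), H = (0, 1), M = (3, 5); any affine frame gives the same invariant.
1. T is the midpoint of HM ⇒ T = (3/2, 3)
2. C lies on line ET with EC:CT = -1:2 ⇒ C = (1/2, -3)
3. Q is where the line through E parallel to TY meets line MC ⇒ Q = (13/6, 7/3)
Q = M + t·(C−M) with t = 1/3, so MQ:QC = t:(1−t) = 1/3:2/3

MQ:QC = 1/2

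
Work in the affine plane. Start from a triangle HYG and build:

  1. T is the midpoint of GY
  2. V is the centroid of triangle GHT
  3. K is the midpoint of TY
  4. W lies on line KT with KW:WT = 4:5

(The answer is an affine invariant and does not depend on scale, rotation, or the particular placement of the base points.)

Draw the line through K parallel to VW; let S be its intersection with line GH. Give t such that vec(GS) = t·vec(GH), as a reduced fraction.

Work in coordinates with H = (0, 0), Y = (1, 0), G = (0, 1).
1. T is the midpoint of GY ⇒ T = (1/2, 1/2)
2. V is the centroid of triangle GHT ⇒ V = (1/6, 1/2)
3. K is the midpoint of TY ⇒ K = (3/4, 1/4)
4. W lies on line KT with KW:WT = 4:5 ⇒ W = (23/36, 13/36)
through K parallel to VW: direction (17/36, -5/36); meets GH at S = (0, 8/17)
S = G + t·(H−G) with t = 9/17

t = 9/17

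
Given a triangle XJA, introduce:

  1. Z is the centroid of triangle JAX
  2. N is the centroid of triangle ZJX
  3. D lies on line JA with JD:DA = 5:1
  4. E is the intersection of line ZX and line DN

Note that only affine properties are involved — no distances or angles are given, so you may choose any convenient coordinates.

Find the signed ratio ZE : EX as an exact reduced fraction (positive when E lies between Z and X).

ZE:EX = -1/19

Assign X = (0, 0), J = (1, 0), A = (0, 1) — the answer is frame-independent, so this choice is without loss of generality.
1. Z is the centroid of triangle JAX ⇒ Z = (1/3, 1/3)
2. N is the centroid of triangle ZJX ⇒ N = (4/9, 1/9)
3. D lies on line JA with JD:DA = 5:1 ⇒ D = (1/6, 5/6)
4. E is the intersection of line ZX and line DN ⇒ E = (19/54, 19/54)
E = Z + t·(X−Z) with t = -1/18, so ZE:EX = t:(1−t) = -1/18:19/18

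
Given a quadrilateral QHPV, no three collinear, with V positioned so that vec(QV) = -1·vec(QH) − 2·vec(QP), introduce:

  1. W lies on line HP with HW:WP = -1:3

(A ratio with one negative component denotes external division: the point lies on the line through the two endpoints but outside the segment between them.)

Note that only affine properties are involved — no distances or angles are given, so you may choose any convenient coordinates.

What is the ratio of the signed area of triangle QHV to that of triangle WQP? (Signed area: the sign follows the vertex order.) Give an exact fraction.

[QHV]:[WQP] = 4/3

Set Q = (0, 0), H = (1, 0), P = (0, 1), V = (-1, -2); any affine frame gives the same invariant.
1. W lies on line HP with HW:WP = -1:3 ⇒ W = (3/2, -1/2)
2·[QHV] = -2, 2·[WQP] = -3/2
[QHV]:[WQP] = -2:-3/2 = 4/3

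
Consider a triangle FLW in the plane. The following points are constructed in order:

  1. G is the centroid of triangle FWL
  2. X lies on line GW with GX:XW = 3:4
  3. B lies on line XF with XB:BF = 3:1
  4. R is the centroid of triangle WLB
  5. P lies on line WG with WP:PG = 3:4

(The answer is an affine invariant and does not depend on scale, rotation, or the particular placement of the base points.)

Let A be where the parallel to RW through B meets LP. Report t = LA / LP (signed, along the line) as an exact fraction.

t = 67/35

Assign F = (0, 0), L = (1, 0), W = (0, 1) — the answer is frame-independent, so this choice is without loss of generality.
1. G is the centroid of triangle FWL ⇒ G = (1/3, 1/3)
2. X lies on line GW with GX:XW = 3:4 ⇒ X = (4/21, 13/21)
3. B lies on line XF with XB:BF = 3:1 ⇒ B = (1/21, 13/84)
4. R is the centroid of triangle WLB ⇒ R = (22/63, 97/252)
5. P lies on line WG with WP:PG = 3:4 ⇒ P = (1/7, 5/7)
through B parallel to RW: direction (-22/63, 155/252); meets LP at A = (-157/245, 67/49)
A = L + t·(P−L) with t = 67/35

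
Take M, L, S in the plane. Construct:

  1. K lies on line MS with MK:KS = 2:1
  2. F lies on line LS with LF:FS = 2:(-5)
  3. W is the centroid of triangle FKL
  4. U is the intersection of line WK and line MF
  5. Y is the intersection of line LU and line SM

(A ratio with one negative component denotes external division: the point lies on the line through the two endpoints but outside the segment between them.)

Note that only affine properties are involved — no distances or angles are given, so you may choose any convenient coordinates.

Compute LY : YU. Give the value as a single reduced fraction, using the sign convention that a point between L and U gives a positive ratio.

LY:YU = -21/40

Work in coordinates with M = (0, 0), L = (1, 0), S = (0, 1).
1. K lies on line MS with MK:KS = 2:1 ⇒ K = (0, 2/3)
2. F lies on line LS with LF:FS = 2:(-5) ⇒ F = (5/3, -2/3)
3. W is the centroid of triangle FKL ⇒ W = (8/9, 0)
4. U is the intersection of line WK and line MF ⇒ U = (40/21, -16/21)
5. Y is the intersection of line LU and line SM ⇒ Y = (0, 16/19)
Y = L + t·(U−L) with t = -21/19, so LY:YU = t:(1−t) = -21/19:40/19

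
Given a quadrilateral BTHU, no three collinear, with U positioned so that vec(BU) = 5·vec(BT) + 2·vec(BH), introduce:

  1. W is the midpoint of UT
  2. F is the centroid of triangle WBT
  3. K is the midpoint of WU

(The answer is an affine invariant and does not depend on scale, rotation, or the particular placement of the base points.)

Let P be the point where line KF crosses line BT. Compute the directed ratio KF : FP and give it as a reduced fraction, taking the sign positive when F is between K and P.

KF:FP = 7/2

Assign B = (0, 0), T = (1, 0), H = (0, 1), U = (5, 2) — the answer is frame-independent, so this choice is without loss of generality.
1. W is the midpoint of UT ⇒ W = (3, 1)
2. F is the centroid of triangle WBT ⇒ F = (4/3, 1/3)
3. K is the midpoint of WU ⇒ K = (4, 3/2)
line KF meets BT at P = (4/7, 0)
F = K + t·(P−K) with t = 7/9, so KF:FP = 7/9:2/9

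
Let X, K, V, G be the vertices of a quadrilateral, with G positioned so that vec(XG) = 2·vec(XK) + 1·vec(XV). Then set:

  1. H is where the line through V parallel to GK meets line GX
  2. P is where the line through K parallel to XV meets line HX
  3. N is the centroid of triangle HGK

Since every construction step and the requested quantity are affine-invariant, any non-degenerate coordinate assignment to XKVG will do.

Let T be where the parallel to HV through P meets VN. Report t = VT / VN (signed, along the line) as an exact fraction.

Choose coordinates X = (0, 0), K = (1, 0), V = (0, 1), G = (2, 1).
1. H is where the line through V parallel to GK meets line GX ⇒ H = (-2, -1)
2. P is where the line through K parallel to XV meets line HX ⇒ P = (1, 1/2)
3. N is the centroid of triangle HGK ⇒ N = (1/3, 0)
through P parallel to HV: direction (2, 2); meets VN at T = (3/8, -1/8)
T = V + t·(N−V) with t = 9/8

t = 9/8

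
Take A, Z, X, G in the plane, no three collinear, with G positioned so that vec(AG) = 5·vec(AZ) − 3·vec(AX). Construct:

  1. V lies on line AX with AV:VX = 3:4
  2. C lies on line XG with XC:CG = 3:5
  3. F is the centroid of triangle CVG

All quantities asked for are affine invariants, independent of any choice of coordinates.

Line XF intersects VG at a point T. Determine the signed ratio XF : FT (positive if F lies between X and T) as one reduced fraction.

Work in coordinates with A = (0, 0), Z = (1, 0), X = (0, 1), G = (5, -3).
1. V lies on line AX with AV:VX = 3:4 ⇒ V = (0, 3/7)
2. C lies on line XG with XC:CG = 3:5 ⇒ C = (15/8, -1/2)
3. F is the centroid of triangle CVG ⇒ F = (55/24, -43/42)
line XF meets VG at T = (55/19, -207/133)
F = X + t·(T−X) with t = 19/24, so XF:FT = 19/24:5/24

XF:FT = 19/5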